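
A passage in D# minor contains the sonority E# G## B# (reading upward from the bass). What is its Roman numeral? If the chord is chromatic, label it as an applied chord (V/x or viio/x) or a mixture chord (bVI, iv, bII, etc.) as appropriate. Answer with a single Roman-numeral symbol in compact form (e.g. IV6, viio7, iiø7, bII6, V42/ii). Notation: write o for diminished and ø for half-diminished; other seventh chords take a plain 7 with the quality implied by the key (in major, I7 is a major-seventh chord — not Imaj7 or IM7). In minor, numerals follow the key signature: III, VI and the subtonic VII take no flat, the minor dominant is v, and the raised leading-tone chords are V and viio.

Stacked in thirds the chord is E#-G##-B#: a major triad on E#.
E# is not a diatonic chord root with this quality in D# minor, but it lies a perfect fifth above A# (V), so the chord functions as an applied dominant of V.

V/V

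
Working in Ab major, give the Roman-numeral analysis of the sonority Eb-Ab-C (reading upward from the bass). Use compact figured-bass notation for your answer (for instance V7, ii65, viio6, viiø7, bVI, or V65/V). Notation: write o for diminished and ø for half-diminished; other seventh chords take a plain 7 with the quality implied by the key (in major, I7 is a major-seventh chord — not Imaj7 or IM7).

I64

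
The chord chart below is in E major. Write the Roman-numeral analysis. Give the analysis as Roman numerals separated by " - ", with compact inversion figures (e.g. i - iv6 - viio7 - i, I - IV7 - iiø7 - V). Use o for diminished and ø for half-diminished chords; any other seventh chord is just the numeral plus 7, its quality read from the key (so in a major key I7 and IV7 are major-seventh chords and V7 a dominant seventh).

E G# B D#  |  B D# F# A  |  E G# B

E-G#-B-D#: root E is the tonic; major seventh chord there is I7.
B-D#-F#-A has root B, degree 5 in E major, so V7.
E-G#-B has root E, degree 1 in E major, so I.

I7 - V7 - I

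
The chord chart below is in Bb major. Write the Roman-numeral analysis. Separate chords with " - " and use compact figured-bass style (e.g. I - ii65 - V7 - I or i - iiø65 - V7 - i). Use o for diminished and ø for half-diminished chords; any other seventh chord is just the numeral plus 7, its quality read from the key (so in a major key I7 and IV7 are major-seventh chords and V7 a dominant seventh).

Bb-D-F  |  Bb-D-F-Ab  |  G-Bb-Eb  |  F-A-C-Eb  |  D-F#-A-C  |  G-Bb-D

Bb-D-F: major triad on Bb = scale degree 1 → I.
Bb-D-F-Ab: chromatic; Bb is V of IV, so V7/IV.
G-Bb-Eb: major triad on Eb = scale degree 4 → IV6.
F-A-C-Eb has root F, degree 5 in Bb major, so V7.
D-F#-A-C: a dominant seventh chord on D, the applied dominant of vi → V7/vi.
G-Bb-D: minor triad on G = scale degree 6 → vi.

I - V7/IV - IV6 - V7 - V7/vi - vi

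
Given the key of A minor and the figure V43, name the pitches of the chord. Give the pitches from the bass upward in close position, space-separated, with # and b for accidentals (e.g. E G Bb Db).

B D E G#

In A minor, scale degree 5 is E. The dominant is major (leading tone raised), so V is a dominant seventh chord.
Stacking thirds from E gives E-G#-B-D.
With the 43 figure the chord is in second inversion; from the bass B upward in close position it reads B-D-E-G#.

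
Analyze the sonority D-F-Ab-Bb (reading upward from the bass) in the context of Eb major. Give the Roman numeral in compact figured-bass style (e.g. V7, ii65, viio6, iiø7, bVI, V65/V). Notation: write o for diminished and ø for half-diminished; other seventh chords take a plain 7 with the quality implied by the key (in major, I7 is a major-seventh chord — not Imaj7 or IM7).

Stacked in thirds the chord is Bb-D-F-Ab: a dominant seventh chord on Bb.
Bb is scale degree 5 in Eb major, and a dominant seventh chord on that degree is written V7.
With D in the bass the chord is in first inversion, so the figured bass is 65.

V65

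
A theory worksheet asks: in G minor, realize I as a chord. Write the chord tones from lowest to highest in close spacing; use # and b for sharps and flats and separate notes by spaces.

Scale degree 1 in G minor is G; here the chord built on it is altered to a major triad. I is the major tonic (Picardy third), borrowed from the parallel major.
So the chord is G-B-D.

G B D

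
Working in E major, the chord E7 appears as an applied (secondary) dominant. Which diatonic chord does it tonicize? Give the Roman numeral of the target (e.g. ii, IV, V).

IV

The chord is a dominant seventh chord on E.
A dominant resolves down a perfect fifth: E → A. In E major, A is scale degree 4, i.e. IV.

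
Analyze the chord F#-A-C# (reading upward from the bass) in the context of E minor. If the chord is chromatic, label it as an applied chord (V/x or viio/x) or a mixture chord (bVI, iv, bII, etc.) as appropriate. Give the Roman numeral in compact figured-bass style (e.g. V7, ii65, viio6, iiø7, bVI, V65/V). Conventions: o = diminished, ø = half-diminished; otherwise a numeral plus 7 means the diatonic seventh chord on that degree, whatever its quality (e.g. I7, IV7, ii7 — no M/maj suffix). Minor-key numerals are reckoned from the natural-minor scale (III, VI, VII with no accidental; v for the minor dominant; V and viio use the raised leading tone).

ii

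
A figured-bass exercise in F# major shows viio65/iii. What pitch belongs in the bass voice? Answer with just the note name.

The applied chord viio65/iii is rooted on G##: G##-B#-D#-F#.
The figure 65 means first inversion — the third is in the bass.

B#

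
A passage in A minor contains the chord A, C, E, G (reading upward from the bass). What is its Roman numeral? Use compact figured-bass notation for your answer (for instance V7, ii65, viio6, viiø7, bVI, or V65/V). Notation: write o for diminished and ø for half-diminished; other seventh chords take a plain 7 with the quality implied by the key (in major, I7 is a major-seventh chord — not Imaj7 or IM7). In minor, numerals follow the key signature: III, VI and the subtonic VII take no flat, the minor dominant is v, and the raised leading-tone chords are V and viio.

i7

The pitches A-C-E-G form a minor seventh chord rooted on A.
In A minor, A is the tonic; the diatonic minor seventh chord there is i7.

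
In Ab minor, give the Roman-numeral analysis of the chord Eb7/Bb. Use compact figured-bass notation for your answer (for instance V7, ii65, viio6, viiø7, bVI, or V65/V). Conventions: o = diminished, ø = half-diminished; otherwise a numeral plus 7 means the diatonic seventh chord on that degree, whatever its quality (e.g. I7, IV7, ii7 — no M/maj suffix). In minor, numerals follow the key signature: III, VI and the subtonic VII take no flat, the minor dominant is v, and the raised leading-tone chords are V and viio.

Stacked in thirds the chord is Eb-G-Bb-Db: a dominant seventh chord on Eb.
Eb is scale degree 5 in Ab minor, and a dominant seventh chord on that degree is written V7.
With Bb in the bass the chord is in second inversion, so the figured bass is 43.

V43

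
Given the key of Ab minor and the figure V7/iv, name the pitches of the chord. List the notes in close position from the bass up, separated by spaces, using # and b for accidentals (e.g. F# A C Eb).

Ab C Eb Gb

The slash means an applied dominant: we want the dominant of iv. In Ab minor, iv is Db minor, and its dominant is built on Ab.
Building a dominant seventh chord on Ab gives Ab-C-Eb-Gb.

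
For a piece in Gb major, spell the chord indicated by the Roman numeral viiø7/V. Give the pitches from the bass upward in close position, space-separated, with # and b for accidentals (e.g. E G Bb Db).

C Eb Gb Bb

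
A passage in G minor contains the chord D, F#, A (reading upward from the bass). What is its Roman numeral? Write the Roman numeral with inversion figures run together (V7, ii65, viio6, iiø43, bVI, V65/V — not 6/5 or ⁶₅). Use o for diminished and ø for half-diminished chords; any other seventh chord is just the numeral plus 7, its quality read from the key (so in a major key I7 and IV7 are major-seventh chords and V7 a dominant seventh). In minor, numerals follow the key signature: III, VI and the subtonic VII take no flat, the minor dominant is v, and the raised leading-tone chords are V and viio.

V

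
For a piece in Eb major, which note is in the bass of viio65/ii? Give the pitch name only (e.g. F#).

G

The applied chord viio65/ii is rooted on E: E-G-Bb-Db.
The figure 65 means first inversion — the third is in the bass.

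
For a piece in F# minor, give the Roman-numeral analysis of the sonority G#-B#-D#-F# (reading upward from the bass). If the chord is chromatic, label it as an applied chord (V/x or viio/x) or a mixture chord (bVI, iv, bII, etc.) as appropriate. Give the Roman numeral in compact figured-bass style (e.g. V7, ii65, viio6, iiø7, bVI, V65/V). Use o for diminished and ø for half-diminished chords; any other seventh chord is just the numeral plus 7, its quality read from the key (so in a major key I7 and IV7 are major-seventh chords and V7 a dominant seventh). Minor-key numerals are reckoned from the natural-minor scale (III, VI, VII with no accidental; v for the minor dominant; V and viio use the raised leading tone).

The pitches G#-B#-D#-F# form a dominant seventh chord rooted on G#.
G# is not a diatonic chord root with this quality in F# minor, but it lies a perfect fifth above C# (V), so the chord functions as an applied dominant of V.

V7/V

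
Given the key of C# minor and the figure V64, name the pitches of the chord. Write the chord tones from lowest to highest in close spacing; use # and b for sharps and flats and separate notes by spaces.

In C# minor, the fifth degree is G#. The dominant is major (leading tone raised), so V is a major triad.
Stacking thirds from G# gives G#-B#-D#.
The figured bass 64 indicates second inversion, placing the fifth (D#) in the bass: D#-G#-B#.

D# G# B#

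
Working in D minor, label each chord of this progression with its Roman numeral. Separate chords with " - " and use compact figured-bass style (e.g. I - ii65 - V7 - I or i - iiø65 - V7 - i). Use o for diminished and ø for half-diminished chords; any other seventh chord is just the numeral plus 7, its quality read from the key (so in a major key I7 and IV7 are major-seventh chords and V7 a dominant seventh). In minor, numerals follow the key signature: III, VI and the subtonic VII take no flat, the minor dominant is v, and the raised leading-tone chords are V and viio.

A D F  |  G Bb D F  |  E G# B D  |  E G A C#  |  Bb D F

i64 - iv7 - V7/V - V43 - VI

A-D-F: root D is the tonic; minor triad there is i64.
G-Bb-D-F: root G is the subdominant; minor seventh chord there is iv7.
E-G#-B-D: a dominant seventh chord on E, the applied dominant of V → V7/V.
E-G-A-C#: root A is the dominant; dominant seventh chord there is V43.
Bb-D-F has root Bb, degree 6 in D minor, so VI.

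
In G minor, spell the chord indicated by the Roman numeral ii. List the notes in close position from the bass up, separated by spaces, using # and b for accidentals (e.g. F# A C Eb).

A C E

Scale degree 2 in G minor is A; here the chord built on it is altered to a minor triad. ii is the minor supertonic, borrowed from the parallel major (the Dorian ii).
So the chord is A-C-E, a minor triad.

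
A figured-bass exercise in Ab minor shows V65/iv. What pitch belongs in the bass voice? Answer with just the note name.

The applied chord V65/iv is rooted on Ab: Ab-C-Eb-Gb.
The figure 65 means first inversion — the third is in the bass.

C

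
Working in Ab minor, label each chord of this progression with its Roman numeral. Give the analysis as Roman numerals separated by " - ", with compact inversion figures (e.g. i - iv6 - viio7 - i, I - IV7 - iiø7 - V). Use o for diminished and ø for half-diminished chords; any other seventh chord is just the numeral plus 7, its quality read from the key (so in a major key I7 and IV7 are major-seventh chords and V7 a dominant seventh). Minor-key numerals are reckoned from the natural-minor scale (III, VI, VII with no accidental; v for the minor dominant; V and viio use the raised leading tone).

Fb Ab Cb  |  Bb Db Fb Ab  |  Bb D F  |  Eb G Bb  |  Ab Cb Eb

VI - iiø7 - V/V - V - i

Fb-Ab-Cb: root Fb is the submediant; major triad there is VI.
Bb-Db-Fb-Ab has root Bb, degree 2 in Ab minor, so iiø7.
Bb-D-F is the secondary dominant of V (major triad on Bb): V/V.
Eb-G-Bb: major triad on Eb = scale degree 5 → V.
Ab-Cb-Eb: root Ab is the tonic; minor triad there is i.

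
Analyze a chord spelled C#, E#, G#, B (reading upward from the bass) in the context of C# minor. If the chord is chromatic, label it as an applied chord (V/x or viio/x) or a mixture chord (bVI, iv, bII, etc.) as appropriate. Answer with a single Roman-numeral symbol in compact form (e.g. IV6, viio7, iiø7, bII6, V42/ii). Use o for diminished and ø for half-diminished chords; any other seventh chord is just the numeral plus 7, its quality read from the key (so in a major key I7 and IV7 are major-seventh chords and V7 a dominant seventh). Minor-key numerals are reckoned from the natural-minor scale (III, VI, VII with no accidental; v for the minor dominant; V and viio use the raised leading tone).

V7/iv

The pitches C#-E#-G#-B form a dominant seventh chord rooted on C#.
C# is not a diatonic chord root with this quality in C# minor, but it lies a perfect fifth above F# (iv), so the chord functions as an applied dominant of iv.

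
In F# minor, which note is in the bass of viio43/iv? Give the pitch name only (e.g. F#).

The applied chord viio43/iv is rooted on A#: A#-C#-E-G.
The figure 43 means second inversion — the fifth is in the bass.

E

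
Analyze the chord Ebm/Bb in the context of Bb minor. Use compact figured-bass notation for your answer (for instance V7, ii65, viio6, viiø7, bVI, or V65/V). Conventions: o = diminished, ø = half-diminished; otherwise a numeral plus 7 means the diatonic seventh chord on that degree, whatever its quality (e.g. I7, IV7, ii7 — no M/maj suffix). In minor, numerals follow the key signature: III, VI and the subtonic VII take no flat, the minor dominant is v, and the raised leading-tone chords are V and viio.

iv64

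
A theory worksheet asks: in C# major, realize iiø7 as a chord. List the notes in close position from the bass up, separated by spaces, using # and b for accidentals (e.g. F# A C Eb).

iiø7 is the half-diminished supertonic seventh, borrowed from the parallel minor. In C# major that root is D#.
So the chord is D#-F#-A-C#, a half-diminished seventh chord.

D# F# A C#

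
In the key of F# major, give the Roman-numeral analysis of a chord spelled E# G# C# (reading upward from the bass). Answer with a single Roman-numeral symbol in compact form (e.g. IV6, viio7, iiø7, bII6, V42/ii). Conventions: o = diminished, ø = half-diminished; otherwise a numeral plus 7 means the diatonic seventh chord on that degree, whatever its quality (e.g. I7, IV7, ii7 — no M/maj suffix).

V6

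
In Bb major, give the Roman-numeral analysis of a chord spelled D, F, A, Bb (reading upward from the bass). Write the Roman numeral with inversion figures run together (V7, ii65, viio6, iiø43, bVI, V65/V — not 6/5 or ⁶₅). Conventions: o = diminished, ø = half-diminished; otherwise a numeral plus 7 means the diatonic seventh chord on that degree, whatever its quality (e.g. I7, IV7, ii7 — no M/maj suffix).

The pitches Bb-D-F-A form a major seventh chord rooted on Bb.
Bb is scale degree 1 in Bb major, and a major seventh chord on that degree is written I7.
With D in the bass the chord is in first inversion, so the figured bass is 65.

I65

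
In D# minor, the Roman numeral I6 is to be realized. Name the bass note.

I in D# minor has root D#; the chord is D#-F##-A#.
The figure 6 means first inversion — the third is in the bass.

F##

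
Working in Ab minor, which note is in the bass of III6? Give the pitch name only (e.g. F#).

Eb

III in Ab minor has root Cb; the chord is Cb-Eb-Gb.
The figure 6 means first inversion — the third is in the bass.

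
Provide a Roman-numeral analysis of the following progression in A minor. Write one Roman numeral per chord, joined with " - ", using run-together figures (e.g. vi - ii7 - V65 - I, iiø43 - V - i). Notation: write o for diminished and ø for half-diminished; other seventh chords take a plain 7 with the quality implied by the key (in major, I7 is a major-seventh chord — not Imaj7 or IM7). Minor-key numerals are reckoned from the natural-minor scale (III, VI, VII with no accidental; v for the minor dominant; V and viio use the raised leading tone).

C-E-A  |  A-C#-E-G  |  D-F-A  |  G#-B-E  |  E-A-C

i6 - V7/iv - iv - V6 - i64

C-E-A: minor triad on A = scale degree 1 → i6.
A-C#-E-G: a dominant seventh chord on A, the applied dominant of iv → V7/iv.
D-F-A: minor triad on D = scale degree 4 → iv.
G#-B-E: major triad on E = scale degree 5 → V6.
E-A-C: root A is the tonic; minor triad there is i64.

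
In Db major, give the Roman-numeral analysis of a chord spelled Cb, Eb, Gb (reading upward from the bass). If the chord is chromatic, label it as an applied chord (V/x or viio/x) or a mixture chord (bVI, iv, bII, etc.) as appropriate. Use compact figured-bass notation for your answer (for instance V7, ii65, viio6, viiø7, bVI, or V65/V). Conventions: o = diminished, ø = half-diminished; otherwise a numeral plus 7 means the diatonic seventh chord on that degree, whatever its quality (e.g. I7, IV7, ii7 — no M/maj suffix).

bVII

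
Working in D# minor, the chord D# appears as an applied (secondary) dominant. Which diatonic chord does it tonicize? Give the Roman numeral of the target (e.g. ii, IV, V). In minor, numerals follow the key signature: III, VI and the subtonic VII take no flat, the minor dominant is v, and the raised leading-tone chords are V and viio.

The chord is a major triad on D#.
A dominant resolves down a perfect fifth: D# → G#. In D# minor, G# is scale degree 4, i.e. iv.

iv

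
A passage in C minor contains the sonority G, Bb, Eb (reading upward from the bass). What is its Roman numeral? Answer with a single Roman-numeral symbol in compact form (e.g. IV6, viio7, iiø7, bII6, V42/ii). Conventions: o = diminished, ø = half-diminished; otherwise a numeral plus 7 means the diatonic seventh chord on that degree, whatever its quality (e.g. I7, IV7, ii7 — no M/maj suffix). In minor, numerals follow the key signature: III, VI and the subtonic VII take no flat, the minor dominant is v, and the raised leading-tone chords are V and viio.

III6

The pitches Eb-G-Bb form a major triad rooted on Eb.
In C minor, Eb is the mediant; the diatonic major triad there is III.
With G in the bass the chord is in first inversion, so the figured bass is 6.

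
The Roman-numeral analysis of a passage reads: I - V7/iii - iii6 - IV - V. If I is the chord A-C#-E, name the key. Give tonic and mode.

A major

I is given as A-C#-E — a major triad with root A.
If A is scale degree 1 and the mode makes that degree carry a major triad, the tonic is A and the mode is major.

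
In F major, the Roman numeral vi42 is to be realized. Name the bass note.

C

vi in F major has root D; the chord is D-F-A-C.
The figure 42 means third inversion — the seventh is in the bass.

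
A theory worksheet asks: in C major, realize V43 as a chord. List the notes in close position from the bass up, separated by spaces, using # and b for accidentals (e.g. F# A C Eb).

In C major, the fifth degree is G, and the diatonic chord built there is a dominant seventh chord.
That chord is spelled G-B-D-F.
With the 43 figure the chord is in second inversion; from the bass D upward in close position it reads D-F-G-B.

D F G B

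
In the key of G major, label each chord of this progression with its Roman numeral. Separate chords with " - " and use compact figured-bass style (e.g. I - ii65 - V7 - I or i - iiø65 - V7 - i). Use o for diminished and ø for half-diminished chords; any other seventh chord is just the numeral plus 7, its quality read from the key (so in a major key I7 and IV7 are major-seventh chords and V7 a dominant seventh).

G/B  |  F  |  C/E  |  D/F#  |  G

G/B has root G, degree 1 in G major, so I6.
F: major triad on F — chromatic; bVII (borrowed from the parallel minor).
C/E has root C, degree 4 in G major, so IV6.
D/F#: root D is the dominant; major triad there is V6.
G: major triad on G = scale degree 1 → I.

I6 - bVII - IV6 - V6 - I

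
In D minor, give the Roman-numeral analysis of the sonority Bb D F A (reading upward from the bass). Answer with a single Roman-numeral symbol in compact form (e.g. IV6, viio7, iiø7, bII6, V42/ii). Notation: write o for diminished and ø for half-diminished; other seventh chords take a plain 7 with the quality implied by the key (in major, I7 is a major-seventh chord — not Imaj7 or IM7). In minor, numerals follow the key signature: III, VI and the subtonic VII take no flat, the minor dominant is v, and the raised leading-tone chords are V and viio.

VI7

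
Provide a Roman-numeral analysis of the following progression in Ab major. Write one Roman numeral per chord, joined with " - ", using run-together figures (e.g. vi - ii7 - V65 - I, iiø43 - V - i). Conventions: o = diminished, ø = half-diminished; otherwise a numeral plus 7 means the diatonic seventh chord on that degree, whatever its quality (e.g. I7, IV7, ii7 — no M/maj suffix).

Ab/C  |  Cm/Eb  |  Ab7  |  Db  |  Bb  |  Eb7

I6 - iii6 - V7/IV - IV - V/V - V7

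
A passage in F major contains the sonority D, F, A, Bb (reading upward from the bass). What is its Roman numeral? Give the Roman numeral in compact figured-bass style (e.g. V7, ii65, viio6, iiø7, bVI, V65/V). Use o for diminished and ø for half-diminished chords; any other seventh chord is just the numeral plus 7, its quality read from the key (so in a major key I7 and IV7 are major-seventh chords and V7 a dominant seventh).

IV65

The pitches Bb-D-F-A form a major seventh chord rooted on Bb.
In F major, Bb is the subdominant; the diatonic major seventh chord there is IV7.
With D in the bass the chord is in first inversion, so the figured bass is 65.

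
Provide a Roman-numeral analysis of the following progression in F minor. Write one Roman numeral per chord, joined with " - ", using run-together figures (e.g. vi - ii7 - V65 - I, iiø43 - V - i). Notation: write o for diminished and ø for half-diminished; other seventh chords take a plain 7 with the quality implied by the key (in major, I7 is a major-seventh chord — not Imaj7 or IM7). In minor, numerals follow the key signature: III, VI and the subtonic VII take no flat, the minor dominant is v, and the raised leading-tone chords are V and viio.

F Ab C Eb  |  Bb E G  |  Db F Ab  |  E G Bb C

i7 - viio64 - VI - V65

F-Ab-C-Eb: minor seventh chord on F = scale degree 1 → i7.
Bb-E-G: diminished triad on E = scale degree 7 → viio64.
Db-F-Ab: root Db is the submediant; major triad there is VI.
E-G-Bb-C has root C, degree 5 in F minor, so V65.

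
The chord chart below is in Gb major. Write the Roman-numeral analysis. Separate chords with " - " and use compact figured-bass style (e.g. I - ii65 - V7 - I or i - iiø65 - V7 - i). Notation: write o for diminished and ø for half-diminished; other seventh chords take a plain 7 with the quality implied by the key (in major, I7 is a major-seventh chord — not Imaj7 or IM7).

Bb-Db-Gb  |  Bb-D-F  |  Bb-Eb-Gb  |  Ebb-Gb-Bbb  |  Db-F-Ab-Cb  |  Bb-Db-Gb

I6 - V/vi - vi64 - bVI - V7 - I6

Bb-Db-Gb: root Gb is the tonic; major triad there is I6.
Bb-D-F is the secondary dominant of vi (major triad on Bb): V/vi.
Bb-Eb-Gb: minor triad on Eb = scale degree 6 → vi64.
Ebb-Gb-Bbb: Ebb with this quality isn't in the key; it's bVI, borrowed from the parallel minor.
Db-F-Ab-Cb: root Db is the dominant; dominant seventh chord there is V7.
Bb-Db-Gb: major triad on Gb = scale degree 1 → I6.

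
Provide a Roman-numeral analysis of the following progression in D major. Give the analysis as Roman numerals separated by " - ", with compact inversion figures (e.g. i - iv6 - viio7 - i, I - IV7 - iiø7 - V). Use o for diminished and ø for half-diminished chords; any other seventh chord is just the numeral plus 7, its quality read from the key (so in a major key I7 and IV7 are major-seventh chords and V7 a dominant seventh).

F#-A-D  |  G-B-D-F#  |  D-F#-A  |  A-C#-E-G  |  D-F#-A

F#-A-D has root D, degree 1 in D major, so I6.
G-B-D-F# has root G, degree 4 in D major, so IV7.
D-F#-A has root D, degree 1 in D major, so I.
A-C#-E-G has root A, degree 5 in D major, so V7.
D-F#-A has root D, degree 1 in D major, so I.

I6 - IV7 - I - V7 - I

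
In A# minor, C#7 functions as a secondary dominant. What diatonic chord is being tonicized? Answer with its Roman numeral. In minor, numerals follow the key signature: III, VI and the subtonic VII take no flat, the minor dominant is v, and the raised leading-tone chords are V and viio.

VI

The chord is a dominant seventh chord on C#.
A dominant resolves down a perfect fifth: C# → F#. In A# minor, F# is scale degree 6, i.e. VI.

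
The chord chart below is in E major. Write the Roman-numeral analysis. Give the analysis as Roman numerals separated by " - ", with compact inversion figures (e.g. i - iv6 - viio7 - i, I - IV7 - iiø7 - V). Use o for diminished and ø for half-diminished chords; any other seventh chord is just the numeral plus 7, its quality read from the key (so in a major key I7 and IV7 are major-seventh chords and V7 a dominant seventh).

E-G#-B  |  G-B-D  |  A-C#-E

I - bIII - IV

E-G#-B: root E is the tonic; major triad there is I.
G-B-D: G with this quality isn't in the key; it's bIII, borrowed from the parallel minor.
A-C#-E: root A is the subdominant; major triad there is IV.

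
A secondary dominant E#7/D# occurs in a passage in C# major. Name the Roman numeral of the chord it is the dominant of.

vi

The chord is a dominant seventh chord on E#.
A dominant resolves down a perfect fifth: E# → A#. In C# major, A# is scale degree 6, i.e. vi.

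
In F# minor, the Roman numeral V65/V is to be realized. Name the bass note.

B#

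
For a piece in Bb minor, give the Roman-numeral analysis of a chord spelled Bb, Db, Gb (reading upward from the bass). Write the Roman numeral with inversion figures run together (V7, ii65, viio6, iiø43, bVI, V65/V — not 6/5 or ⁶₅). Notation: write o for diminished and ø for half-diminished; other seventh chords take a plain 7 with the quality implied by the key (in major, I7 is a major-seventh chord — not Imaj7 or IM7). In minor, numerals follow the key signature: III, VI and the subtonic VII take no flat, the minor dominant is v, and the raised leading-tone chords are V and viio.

The pitches Gb-Bb-Db form a major triad rooted on Gb.
Gb is scale degree 6 in Bb minor, and a major triad on that degree is written VI.
With Bb in the bass the chord is in first inversion, so the figured bass is 6.

VI6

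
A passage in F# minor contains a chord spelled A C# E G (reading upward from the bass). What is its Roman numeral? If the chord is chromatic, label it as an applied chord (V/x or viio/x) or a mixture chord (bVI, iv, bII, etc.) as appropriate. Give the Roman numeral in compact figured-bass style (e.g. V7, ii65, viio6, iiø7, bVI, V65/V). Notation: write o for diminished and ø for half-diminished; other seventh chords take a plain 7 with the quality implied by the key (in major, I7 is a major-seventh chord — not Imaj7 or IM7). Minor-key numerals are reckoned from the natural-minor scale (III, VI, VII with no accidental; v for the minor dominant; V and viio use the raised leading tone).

The pitches A-C#-E-G form a dominant seventh chord rooted on A.
A is not a diatonic chord root with this quality in F# minor, but it lies a perfect fifth above D (VI), so the chord functions as an applied dominant of VI.

V7/VI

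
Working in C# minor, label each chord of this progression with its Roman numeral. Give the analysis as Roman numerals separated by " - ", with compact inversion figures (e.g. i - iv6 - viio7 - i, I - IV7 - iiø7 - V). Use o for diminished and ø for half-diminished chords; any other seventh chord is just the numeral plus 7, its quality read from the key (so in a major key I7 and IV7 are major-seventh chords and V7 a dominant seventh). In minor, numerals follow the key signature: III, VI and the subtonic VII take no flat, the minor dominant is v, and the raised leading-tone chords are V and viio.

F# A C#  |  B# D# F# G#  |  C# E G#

iv - V65 - i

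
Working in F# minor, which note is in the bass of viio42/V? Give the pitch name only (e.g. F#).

The applied chord viio42/V is rooted on B#: B#-D#-F#-A.
The figure 42 means third inversion — the seventh is in the bass.

A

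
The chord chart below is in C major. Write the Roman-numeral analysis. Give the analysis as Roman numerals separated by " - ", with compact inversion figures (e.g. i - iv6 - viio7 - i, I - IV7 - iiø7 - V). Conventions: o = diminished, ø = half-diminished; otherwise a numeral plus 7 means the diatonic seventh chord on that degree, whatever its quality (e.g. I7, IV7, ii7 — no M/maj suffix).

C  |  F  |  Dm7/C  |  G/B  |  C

I - IV - ii42 - V6 - I

C has root C, degree 1 in C major, so I.
F: major triad on F = scale degree 4 → IV.
Dm7/C has root D, degree 2 in C major, so ii42.
G/B: major triad on G = scale degree 5 → V6.
C: root C is the tonic; major triad there is I.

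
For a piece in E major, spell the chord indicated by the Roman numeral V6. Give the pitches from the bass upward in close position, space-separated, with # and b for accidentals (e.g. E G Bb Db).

The numeral's case and figure indicate a major triad. In E major its root, the fifth degree, is B.
Stacking thirds from B gives B-D#-F#.
With the 6 figure the chord is in first inversion; from the bass D# upward in close position it reads D#-F#-B.

D# F# B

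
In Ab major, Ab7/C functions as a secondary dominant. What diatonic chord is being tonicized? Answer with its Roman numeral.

IV

The chord is a dominant seventh chord on Ab.
A dominant resolves down a perfect fifth: Ab → Db. In Ab major, Db is scale degree 4, i.e. IV.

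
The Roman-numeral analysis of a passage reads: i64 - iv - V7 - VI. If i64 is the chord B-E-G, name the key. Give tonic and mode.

The chord Em/B is a minor triad rooted on E; its label is i64.
If E is scale degree 1 and the mode makes that degree carry a minor triad, the tonic is E and the mode is minor.

E minor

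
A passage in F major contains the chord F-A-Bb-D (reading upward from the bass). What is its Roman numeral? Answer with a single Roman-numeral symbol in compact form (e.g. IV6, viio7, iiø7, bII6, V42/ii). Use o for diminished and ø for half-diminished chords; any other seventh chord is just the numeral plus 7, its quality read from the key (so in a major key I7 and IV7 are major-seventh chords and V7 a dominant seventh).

Stacked in thirds the chord is Bb-D-F-A: a major seventh chord on Bb.
Bb is scale degree 4 in F major, and a major seventh chord on that degree is written IV7.
With F in the bass the chord is in second inversion, so the figured bass is 43.

IV43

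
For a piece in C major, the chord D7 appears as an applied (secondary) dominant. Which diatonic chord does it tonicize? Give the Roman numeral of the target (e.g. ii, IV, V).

V

The chord is a dominant seventh chord on D.
A dominant resolves down a perfect fifth: D → G. In C major, G is scale degree 5, i.e. V.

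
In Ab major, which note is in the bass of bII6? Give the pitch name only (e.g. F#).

Db

bII in Ab major has root Bbb; the chord is Bbb-Db-Fb.
The figure 6 means first inversion — the third is in the bass.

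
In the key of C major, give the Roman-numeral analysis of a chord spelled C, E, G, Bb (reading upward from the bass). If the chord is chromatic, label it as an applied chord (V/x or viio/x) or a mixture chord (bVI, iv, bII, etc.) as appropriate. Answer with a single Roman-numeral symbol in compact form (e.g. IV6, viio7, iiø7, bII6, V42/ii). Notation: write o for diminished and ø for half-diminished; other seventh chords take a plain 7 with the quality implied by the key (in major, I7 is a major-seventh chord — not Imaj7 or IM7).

V7/IV

Stacked in thirds the chord is C-E-G-Bb: a dominant seventh chord on C.
C is not a diatonic chord root with this quality in C major, but it lies a perfect fifth above F (IV), so the chord functions as an applied dominant of IV.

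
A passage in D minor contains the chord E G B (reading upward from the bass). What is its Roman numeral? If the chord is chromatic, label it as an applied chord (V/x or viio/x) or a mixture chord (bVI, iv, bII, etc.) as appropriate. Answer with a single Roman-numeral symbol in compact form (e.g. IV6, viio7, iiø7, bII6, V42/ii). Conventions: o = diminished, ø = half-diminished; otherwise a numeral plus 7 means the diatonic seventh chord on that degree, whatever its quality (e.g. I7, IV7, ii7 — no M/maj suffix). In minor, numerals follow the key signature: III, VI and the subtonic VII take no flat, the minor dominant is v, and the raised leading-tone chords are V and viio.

Stacked in thirds the chord is E-G-B: a minor triad on E.
E is the second degree of D minor. This is the minor supertonic, borrowed from the parallel major (the Dorian ii).

ii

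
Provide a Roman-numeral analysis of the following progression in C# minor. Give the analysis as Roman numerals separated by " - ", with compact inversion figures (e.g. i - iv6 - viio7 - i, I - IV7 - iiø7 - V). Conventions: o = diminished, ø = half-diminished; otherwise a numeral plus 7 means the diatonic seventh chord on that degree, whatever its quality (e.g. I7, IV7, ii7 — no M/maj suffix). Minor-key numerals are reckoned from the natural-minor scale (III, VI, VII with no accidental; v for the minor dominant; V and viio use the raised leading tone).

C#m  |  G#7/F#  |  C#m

C#m has root C#, degree 1 in C# minor, so i.
G#7/F#: dominant seventh chord on G# = scale degree 5 → V42.
C#m: minor triad on C# = scale degree 1 → i.

i - V42 - i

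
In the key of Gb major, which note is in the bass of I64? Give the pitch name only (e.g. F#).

I in Gb major has root Gb; the chord is Gb-Bb-Db.
The figure 64 means second inversion — the fifth is in the bass.

Db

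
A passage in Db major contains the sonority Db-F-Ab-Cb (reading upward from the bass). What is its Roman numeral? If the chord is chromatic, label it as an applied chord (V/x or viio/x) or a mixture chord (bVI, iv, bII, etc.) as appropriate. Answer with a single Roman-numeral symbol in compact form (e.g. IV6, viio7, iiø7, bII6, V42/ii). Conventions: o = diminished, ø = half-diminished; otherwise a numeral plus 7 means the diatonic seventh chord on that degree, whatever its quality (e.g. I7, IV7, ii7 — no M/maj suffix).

Stacked in thirds the chord is Db-F-Ab-Cb: a dominant seventh chord on Db.
Db is not a diatonic chord root with this quality in Db major, but it lies a perfect fifth above Gb (IV), so the chord functions as an applied dominant of IV.

V7/IV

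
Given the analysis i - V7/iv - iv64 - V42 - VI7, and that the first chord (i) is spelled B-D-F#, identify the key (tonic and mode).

The anchor chord is a minor triad on B, labeled i.
If B is scale degree 1 and the mode makes that degree carry a minor triad, the tonic is B and the mode is minor.

B minor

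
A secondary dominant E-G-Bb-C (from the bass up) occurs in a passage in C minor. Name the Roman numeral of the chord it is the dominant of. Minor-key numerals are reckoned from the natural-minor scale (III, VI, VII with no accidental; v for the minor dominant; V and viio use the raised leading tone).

The chord is a dominant seventh chord on C.
A dominant resolves down a perfect fifth: C → F. In C minor, F is scale degree 4, i.e. iv.

iv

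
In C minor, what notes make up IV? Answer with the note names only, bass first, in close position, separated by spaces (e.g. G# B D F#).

F A C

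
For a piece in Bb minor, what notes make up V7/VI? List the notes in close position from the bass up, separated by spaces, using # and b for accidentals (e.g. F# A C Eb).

The slash means an applied dominant: we want the dominant of VI. In Bb minor, VI is Gb major, and its dominant is built on Db.
Building a dominant seventh chord on Db gives Db-F-Ab-Cb.

Db F Ab Cb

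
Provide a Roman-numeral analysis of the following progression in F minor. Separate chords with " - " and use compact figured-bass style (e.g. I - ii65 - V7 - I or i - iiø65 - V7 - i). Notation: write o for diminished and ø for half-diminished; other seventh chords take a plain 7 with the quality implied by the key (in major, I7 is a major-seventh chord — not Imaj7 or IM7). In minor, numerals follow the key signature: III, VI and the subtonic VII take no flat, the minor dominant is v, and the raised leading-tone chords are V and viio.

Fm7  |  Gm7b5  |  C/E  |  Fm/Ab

Fm7: minor seventh chord on F = scale degree 1 → i7.
Gm7b5 has root G, degree 2 in F minor, so iiø7.
C/E: major triad on C = scale degree 5 → V6.
Fm/Ab has root F, degree 1 in F minor, so i6.

i7 - iiø7 - V6 - i6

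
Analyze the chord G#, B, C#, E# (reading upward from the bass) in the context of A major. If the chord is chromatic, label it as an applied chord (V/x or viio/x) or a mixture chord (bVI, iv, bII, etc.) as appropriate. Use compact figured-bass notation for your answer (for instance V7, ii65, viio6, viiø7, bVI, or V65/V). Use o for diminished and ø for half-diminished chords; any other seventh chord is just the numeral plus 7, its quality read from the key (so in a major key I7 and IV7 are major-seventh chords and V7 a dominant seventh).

Stacked in thirds the chord is C#-E#-G#-B: a dominant seventh chord on C#.
C# is not a diatonic chord root with this quality in A major, but it lies a perfect fifth above F# (vi), so the chord functions as an applied dominant of vi.
With G# in the bass the chord is in second inversion, so the figured bass is 43.

V43/vi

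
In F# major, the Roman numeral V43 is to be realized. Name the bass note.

V in F# major has root C#; the chord is C#-E#-G#-B.
The figure 43 means second inversion — the fifth is in the bass.

G#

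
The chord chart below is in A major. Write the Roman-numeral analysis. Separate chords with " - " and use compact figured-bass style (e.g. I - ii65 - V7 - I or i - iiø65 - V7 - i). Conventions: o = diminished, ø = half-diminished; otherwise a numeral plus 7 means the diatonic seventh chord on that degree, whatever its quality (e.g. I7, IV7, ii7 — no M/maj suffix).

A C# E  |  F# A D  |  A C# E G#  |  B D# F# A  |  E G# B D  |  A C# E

I - IV6 - I7 - V7/V - V7 - I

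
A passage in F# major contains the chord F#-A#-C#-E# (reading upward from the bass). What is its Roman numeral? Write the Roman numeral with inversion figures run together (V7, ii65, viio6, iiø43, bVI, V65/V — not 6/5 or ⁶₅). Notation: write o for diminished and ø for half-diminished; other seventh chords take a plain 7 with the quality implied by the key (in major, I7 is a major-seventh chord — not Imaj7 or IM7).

I7

Stacked in thirds the chord is F#-A#-C#-E#: a major seventh chord on F#.
In F# major, F# is the tonic; the diatonic major seventh chord there is I7.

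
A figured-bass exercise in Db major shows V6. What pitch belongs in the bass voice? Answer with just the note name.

C

V in Db major has root Ab; the chord is Ab-C-Eb.
The figure 6 means first inversion — the third is in the bass.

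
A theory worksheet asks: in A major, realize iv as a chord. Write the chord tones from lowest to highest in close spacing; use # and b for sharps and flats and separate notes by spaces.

D F A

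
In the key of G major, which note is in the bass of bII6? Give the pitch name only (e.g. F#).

bII in G major has root Ab; the chord is Ab-C-Eb.
The figure 6 means first inversion — the third is in the bass.

C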